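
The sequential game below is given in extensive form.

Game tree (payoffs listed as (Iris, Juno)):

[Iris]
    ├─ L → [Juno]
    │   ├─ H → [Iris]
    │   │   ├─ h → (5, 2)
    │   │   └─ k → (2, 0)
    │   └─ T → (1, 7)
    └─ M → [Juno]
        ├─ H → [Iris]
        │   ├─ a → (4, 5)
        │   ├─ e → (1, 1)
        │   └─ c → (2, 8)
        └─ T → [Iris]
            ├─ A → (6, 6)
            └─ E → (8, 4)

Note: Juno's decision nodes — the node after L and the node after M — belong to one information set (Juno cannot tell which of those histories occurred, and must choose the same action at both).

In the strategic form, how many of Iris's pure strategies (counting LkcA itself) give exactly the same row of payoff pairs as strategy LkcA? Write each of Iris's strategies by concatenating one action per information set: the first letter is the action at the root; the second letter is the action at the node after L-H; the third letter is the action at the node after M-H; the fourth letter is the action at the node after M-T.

Row for LkcA (columns H, T): (2,0) (1,7).
Under LkcA, Iris's choice at the node after M-H and at the node after M-T can never be reached regardless of what Juno does, so varying those choices leaves every outcome unchanged.
Holding the reachable choices fixed and varying the unreachable ones freely already gives 3 × 2 = 6 equivalent strategies.
No other strategy reproduces this row, so those 6 are the full class: LkaA, LkaE, LkeA, LkeE, LkcA, LkcE.

6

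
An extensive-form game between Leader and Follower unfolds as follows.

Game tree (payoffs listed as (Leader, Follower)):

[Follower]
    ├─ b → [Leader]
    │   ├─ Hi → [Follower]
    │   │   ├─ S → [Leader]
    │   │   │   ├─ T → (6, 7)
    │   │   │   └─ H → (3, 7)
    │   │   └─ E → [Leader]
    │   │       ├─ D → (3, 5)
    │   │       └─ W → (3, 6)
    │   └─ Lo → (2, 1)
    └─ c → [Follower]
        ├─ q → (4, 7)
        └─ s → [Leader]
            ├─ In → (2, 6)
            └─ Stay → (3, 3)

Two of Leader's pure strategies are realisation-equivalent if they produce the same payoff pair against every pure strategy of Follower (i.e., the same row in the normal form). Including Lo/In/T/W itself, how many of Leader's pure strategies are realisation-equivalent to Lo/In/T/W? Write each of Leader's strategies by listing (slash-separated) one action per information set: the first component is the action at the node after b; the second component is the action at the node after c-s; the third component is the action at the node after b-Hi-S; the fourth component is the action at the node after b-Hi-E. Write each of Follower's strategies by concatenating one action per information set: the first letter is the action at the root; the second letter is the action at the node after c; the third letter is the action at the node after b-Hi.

Row for Lo/In/T/W (columns bqS, bqE, bsS, bsE, cqS, cqE, csS, csE): (2,1) (2,1) (2,1) (2,1) (4,7) (4,7) (2,6) (2,6).
Under Lo/In/T/W, Leader's choice at the node after b-Hi-S and at the node after b-Hi-E can never be reached regardless of what Follower does, so varying those choices leaves every outcome unchanged.
Holding the reachable choices fixed and varying the unreachable ones freely already gives 2 × 2 = 4 equivalent strategies.
No other strategy reproduces this row, so those 4 are the full class: Lo/In/T/D, Lo/In/T/W, Lo/In/H/D, Lo/In/H/W.

4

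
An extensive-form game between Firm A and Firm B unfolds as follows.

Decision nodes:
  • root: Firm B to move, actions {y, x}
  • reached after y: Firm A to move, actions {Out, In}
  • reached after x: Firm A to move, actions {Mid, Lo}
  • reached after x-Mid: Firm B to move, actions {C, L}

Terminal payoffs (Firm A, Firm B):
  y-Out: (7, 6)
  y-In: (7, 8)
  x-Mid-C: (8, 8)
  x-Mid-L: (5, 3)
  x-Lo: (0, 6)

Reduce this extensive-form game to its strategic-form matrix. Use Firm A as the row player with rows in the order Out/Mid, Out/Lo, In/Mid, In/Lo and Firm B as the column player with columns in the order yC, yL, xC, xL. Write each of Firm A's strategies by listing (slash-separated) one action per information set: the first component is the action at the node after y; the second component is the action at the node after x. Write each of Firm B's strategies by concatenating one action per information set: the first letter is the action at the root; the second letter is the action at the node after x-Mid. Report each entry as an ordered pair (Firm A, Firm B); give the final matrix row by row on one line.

Out/Mid: (7,6) (7,6) (8,8) (5,3) | Out/Lo: (7,6) (7,6) (0,6) (0,6) | In/Mid: (7,8) (7,8) (8,8) (5,3) | In/Lo: (7,8) (7,8) (0,6) (0,6)

Row Out/Mid: yC→(7,6), yL→(7,6), xC→(8,8), xL→(5,3)
Row Out/Lo: yC→(7,6), yL→(7,6), xC→(0,6), xL→(0,6)
Row In/Mid: yC→(7,8), yL→(7,8), xC→(8,8), xL→(5,3)
Row In/Lo: yC→(7,8), yL→(7,8), xC→(0,6), xL→(0,6)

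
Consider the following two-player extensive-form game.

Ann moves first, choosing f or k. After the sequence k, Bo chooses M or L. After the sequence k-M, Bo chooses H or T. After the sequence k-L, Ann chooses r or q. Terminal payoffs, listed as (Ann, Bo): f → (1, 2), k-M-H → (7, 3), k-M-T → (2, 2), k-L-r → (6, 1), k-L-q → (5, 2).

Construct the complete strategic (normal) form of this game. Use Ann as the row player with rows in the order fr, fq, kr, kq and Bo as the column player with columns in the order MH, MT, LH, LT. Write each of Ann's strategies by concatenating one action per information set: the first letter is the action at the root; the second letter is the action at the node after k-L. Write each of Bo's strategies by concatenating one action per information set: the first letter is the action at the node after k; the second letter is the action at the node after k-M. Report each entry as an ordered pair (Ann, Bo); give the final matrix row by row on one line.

Row fr: MH→(1,2), MT→(1,2), LH→(1,2), LT→(1,2)
Row fq: MH→(1,2), MT→(1,2), LH→(1,2), LT→(1,2)
Row kr: MH→(7,3), MT→(2,2), LH→(6,1), LT→(6,1)
Row kq: MH→(7,3), MT→(2,2), LH→(5,2), LT→(5,2)

fr: (1,2) (1,2) (1,2) (1,2) | fq: (1,2) (1,2) (1,2) (1,2) | kr: (7,3) (2,2) (6,1) (6,1) | kq: (7,3) (2,2) (5,2) (5,2)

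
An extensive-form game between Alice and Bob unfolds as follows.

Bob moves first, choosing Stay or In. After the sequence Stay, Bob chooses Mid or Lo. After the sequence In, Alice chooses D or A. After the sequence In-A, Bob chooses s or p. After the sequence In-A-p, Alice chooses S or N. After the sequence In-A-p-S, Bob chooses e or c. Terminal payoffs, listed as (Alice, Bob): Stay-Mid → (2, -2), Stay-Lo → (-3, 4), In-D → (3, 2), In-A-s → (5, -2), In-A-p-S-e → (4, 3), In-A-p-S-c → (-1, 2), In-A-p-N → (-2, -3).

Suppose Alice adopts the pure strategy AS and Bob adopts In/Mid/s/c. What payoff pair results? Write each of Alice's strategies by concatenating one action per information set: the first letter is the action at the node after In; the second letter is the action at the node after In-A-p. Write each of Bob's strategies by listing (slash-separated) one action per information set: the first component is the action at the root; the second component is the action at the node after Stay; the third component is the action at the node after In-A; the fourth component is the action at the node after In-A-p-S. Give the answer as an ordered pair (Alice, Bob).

Trace the play path from the root:
  Bob plays In
  Alice plays A at [In]
  Bob plays s at [In-A]
→ terminal payoff (5, -2).
(Alice's choice at the node after In-A-p is never reached on this path, so it doesn't affect the outcome.)

(5, -2)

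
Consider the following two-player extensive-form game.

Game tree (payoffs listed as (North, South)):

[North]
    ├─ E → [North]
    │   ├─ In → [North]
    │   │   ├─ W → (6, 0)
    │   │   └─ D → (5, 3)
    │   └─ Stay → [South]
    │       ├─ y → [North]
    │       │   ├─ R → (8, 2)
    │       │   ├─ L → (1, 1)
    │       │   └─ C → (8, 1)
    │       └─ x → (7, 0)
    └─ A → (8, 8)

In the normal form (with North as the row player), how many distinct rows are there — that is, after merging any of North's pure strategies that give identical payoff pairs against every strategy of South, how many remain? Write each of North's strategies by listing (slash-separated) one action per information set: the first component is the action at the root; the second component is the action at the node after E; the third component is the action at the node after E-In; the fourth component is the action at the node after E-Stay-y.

North has 24 pure strategies: E/In/W/R, E/In/W/L, E/In/W/C, E/In/D/R, E/In/D/L, E/In/D/C, E/Stay/W/R, E/Stay/W/L, E/Stay/W/C, E/Stay/D/R, E/Stay/D/L, E/Stay/D/C, A/In/W/R, A/In/W/L, A/In/W/C, A/In/D/R, A/In/D/L, A/In/D/C, A/Stay/W/R, A/Stay/W/L, A/Stay/W/C, A/Stay/D/R, A/Stay/D/L, A/Stay/D/C. Columns: y, x.
{E/In/W/R, E/In/W/L, E/In/W/C} → row (6,0) (6,0)
{E/In/D/R, E/In/D/L, E/In/D/C} → row (5,3) (5,3)
{E/Stay/W/R, E/Stay/D/R} → row (8,2) (7,0)
{E/Stay/W/L, E/Stay/D/L} → row (1,1) (7,0)
{E/Stay/W/C, E/Stay/D/C} → row (8,1) (7,0)
{A/In/W/R, A/In/W/L, A/In/W/C, A/In/D/R, A/In/D/L, A/In/D/C, A/Stay/W/R, A/Stay/W/L, A/Stay/W/C, A/Stay/D/R, A/Stay/D/L, A/Stay/D/C} → row (8,8) (8,8)
That's 6 distinct rows out of 24 strategies.

6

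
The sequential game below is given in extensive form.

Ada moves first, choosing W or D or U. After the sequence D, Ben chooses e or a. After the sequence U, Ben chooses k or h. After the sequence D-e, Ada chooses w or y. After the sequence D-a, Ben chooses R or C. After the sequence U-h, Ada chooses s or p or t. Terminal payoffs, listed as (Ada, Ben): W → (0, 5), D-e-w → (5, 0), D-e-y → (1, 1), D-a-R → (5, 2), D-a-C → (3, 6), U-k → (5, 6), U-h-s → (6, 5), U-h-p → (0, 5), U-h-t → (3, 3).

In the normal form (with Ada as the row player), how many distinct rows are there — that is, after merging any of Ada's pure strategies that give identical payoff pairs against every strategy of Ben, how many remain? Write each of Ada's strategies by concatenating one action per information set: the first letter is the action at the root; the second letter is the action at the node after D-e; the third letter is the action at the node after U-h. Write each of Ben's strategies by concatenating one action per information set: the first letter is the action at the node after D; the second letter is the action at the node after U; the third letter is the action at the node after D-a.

Ada has 18 pure strategies: Wws, Wwp, Wwt, Wys, Wyp, Wyt, Dws, Dwp, Dwt, Dys, Dyp, Dyt, Uws, Uwp, Uwt, Uys, Uyp, Uyt. Columns: ekR, ekC, ehR, ehC, akR, akC, ahR, ahC.
{Wws, Wwp, Wwt, Wys, Wyp, Wyt} → row (0,5) (0,5) (0,5) (0,5) (0,5) (0,5) (0,5) (0,5)
{Dws, Dwp, Dwt} → row (5,0) (5,0) (5,0) (5,0) (5,2) (3,6) (5,2) (3,6)
{Dys, Dyp, Dyt} → row (1,1) (1,1) (1,1) (1,1) (5,2) (3,6) (5,2) (3,6)
{Uws, Uys} → row (5,6) (5,6) (6,5) (6,5) (5,6) (5,6) (6,5) (6,5)
{Uwp, Uyp} → row (5,6) (5,6) (0,5) (0,5) (5,6) (5,6) (0,5) (0,5)
{Uwt, Uyt} → row (5,6) (5,6) (3,3) (3,3) (5,6) (5,6) (3,3) (3,3)
That's 6 distinct rows out of 18 strategies.

6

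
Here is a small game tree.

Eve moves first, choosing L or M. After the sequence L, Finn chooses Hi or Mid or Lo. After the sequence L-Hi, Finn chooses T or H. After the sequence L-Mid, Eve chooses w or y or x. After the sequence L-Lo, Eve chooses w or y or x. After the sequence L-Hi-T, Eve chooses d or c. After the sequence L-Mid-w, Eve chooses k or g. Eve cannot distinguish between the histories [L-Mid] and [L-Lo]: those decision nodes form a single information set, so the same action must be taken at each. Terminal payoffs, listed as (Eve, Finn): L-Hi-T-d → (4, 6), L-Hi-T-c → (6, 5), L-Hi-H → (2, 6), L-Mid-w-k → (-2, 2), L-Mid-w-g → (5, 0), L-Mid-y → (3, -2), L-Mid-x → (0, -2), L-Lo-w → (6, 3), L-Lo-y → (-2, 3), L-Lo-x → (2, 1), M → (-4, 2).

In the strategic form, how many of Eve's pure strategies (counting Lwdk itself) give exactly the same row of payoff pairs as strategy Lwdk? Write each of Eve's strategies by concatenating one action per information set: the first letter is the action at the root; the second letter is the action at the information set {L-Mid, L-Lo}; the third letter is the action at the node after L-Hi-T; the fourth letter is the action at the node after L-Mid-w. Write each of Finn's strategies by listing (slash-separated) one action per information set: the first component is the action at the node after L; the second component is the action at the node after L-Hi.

1

Row for Lwdk (columns Hi/T, Hi/H, Mid/T, Mid/H, Lo/T, Lo/H): (4,6) (2,6) (-2,2) (-2,2) (6,3) (6,3).
Every one of Eve's information sets is on the play path for some reply by Finn when Eve follows Lwdk.
Changing the action at any of them therefore changes at least one column, so only Lwdk itself gives this row.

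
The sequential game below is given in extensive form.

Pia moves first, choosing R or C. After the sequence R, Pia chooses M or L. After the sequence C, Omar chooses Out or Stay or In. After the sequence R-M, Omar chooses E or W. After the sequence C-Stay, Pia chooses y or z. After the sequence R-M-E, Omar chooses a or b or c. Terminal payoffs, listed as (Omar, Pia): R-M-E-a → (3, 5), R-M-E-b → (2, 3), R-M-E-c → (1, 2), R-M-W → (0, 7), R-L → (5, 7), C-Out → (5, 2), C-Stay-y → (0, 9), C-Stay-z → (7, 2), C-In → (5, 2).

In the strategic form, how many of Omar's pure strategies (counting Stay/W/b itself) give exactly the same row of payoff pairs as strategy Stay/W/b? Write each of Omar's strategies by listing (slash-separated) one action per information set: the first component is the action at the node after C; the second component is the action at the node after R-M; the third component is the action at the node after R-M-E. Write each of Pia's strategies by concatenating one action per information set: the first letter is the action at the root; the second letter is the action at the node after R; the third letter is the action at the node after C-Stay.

3

Row for Stay/W/b (columns RMy, RMz, RLy, RLz, CMy, CMz, CLy, CLz): (0,7) (0,7) (5,7) (5,7) (0,9) (7,2) (0,9) (7,2).
Under Stay/W/b, Omar's choice at the node after R-M-E can never be reached regardless of what Pia does, so varying those choices leaves every outcome unchanged.
Holding the reachable choices fixed and varying the unreachable one freely already gives 3 equivalent strategies.
No other strategy reproduces this row, so those 3 are the full class: Stay/W/a, Stay/W/b, Stay/W/c.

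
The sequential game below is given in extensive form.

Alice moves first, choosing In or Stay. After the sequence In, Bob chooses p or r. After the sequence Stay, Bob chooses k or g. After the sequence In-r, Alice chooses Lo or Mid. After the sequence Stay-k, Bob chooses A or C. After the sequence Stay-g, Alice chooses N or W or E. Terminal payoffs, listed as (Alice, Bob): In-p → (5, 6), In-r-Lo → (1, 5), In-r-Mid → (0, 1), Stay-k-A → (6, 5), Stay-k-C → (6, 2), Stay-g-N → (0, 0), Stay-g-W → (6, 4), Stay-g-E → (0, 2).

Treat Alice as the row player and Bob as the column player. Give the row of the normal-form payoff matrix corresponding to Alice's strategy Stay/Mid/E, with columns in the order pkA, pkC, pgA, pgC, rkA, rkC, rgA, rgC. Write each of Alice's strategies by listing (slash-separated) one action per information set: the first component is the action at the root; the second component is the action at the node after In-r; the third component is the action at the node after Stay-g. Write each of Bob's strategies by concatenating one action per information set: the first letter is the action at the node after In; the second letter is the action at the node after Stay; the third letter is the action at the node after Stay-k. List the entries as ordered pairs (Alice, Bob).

(6,5) (6,2) (0,2) (0,2) (6,5) (6,2) (0,2) (0,2)

vs pkA: Alice plays Stay → Bob plays k at [Stay] → Bob plays A at [Stay-k] → (6, 5)
vs pkC: Alice plays Stay → Bob plays k at [Stay] → Bob plays C at [Stay-k] → (6, 2)
vs pgA: Alice plays Stay → Bob plays g at [Stay] → Alice plays E at [Stay-g] → (0, 2)
vs pgC: Alice plays Stay → Bob plays g at [Stay] → Alice plays E at [Stay-g] → (0, 2)
vs rkA: Alice plays Stay → Bob plays k at [Stay] → Bob plays A at [Stay-k] → (6, 5)
vs rkC: Alice plays Stay → Bob plays k at [Stay] → Bob plays C at [Stay-k] → (6, 2)
vs rgA: Alice plays Stay → Bob plays g at [Stay] → Alice plays E at [Stay-g] → (0, 2)
vs rgC: Alice plays Stay → Bob plays g at [Stay] → Alice plays E at [Stay-g] → (0, 2)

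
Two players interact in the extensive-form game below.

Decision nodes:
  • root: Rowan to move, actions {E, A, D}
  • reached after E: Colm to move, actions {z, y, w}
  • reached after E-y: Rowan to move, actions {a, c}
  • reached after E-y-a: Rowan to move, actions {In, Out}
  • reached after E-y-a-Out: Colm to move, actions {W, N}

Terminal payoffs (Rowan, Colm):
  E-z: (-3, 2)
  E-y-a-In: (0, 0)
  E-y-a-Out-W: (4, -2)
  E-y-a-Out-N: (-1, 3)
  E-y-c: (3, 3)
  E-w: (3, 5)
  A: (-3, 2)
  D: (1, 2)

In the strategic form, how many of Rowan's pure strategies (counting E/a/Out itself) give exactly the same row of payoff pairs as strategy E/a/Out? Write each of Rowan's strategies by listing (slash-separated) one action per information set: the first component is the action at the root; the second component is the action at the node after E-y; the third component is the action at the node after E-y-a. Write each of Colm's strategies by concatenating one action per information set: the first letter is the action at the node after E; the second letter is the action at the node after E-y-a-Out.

1

Row for E/a/Out (columns zW, zN, yW, yN, wW, wN): (-3,2) (-3,2) (4,-2) (-1,3) (3,5) (3,5).
Every one of Rowan's information sets is on the play path for some reply by Colm when Rowan follows E/a/Out.
Changing the action at any of them therefore changes at least one column, so only E/a/Out itself gives this row.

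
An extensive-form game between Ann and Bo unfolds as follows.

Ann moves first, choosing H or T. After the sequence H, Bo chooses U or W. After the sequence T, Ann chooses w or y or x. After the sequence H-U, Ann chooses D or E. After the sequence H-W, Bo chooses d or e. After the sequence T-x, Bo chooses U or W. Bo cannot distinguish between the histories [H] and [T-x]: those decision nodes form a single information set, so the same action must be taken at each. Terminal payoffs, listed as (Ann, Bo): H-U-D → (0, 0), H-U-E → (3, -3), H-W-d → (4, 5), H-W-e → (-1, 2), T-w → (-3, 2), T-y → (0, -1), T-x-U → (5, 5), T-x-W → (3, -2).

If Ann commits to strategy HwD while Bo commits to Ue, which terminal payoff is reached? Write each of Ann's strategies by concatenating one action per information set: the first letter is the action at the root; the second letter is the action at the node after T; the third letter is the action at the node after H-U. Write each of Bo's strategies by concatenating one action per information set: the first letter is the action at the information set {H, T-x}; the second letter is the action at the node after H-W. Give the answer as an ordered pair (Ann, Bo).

(0, 0)

Trace the play path from the root:
  Ann plays H
  Bo plays U at [H]
  Ann plays D at [H-U]
→ terminal payoff (0, 0).
(Ann's choice at the node after T is never reached on this path, so it doesn't affect the outcome.)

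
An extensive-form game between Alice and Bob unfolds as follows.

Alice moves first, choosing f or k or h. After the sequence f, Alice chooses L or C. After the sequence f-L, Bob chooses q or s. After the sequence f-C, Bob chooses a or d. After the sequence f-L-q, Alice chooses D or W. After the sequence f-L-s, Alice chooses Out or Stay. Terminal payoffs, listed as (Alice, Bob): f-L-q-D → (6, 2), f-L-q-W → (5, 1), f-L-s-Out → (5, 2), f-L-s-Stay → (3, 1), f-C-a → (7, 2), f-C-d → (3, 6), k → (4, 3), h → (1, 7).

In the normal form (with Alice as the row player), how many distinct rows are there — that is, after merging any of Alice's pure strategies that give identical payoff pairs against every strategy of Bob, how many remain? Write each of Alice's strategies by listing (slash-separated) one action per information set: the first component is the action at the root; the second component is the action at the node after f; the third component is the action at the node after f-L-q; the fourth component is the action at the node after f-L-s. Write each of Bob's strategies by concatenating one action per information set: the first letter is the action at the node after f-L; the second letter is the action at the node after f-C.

Alice has 24 pure strategies: f/L/D/Out, f/L/D/Stay, f/L/W/Out, f/L/W/Stay, f/C/D/Out, f/C/D/Stay, f/C/W/Out, f/C/W/Stay, k/L/D/Out, k/L/D/Stay, k/L/W/Out, k/L/W/Stay, k/C/D/Out, k/C/D/Stay, k/C/W/Out, k/C/W/Stay, h/L/D/Out, h/L/D/Stay, h/L/W/Out, h/L/W/Stay, h/C/D/Out, h/C/D/Stay, h/C/W/Out, h/C/W/Stay. Columns: qa, qd, sa, sd.
{f/L/D/Out} → row (6,2) (6,2) (5,2) (5,2)
{f/L/D/Stay} → row (6,2) (6,2) (3,1) (3,1)
{f/L/W/Out} → row (5,1) (5,1) (5,2) (5,2)
{f/L/W/Stay} → row (5,1) (5,1) (3,1) (3,1)
{f/C/D/Out, f/C/D/Stay, f/C/W/Out, f/C/W/Stay} → row (7,2) (3,6) (7,2) (3,6)
{k/L/D/Out, k/L/D/Stay, k/L/W/Out, k/L/W/Stay, k/C/D/Out, k/C/D/Stay, k/C/W/Out, k/C/W/Stay} → row (4,3) (4,3) (4,3) (4,3)
{h/L/D/Out, h/L/D/Stay, h/L/W/Out, h/L/W/Stay, h/C/D/Out, h/C/D/Stay, h/C/W/Out, h/C/W/Stay} → row (1,7) (1,7) (1,7) (1,7)
That's 7 distinct rows out of 24 strategies.

7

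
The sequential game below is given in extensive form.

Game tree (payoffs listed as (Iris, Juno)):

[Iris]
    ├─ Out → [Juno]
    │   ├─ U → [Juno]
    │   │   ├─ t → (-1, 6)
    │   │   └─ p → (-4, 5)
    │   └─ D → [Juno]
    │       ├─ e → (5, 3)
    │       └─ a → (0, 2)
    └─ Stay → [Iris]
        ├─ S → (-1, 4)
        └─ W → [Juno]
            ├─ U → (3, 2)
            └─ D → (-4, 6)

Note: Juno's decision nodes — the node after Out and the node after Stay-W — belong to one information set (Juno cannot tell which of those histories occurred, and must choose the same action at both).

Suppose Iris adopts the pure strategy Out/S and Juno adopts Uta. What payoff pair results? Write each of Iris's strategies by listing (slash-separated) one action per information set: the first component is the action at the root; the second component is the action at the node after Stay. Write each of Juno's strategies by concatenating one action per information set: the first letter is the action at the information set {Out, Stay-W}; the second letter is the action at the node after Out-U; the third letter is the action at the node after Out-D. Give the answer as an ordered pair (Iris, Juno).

(-1, 6)

Trace the play path from the root:
  Iris plays Out
  Juno plays U at [Out]
  Juno plays t at [Out-U]
→ terminal payoff (-1, 6).
(Iris's choice at the node after Stay is never reached on this path, so it doesn't affect the outcome.)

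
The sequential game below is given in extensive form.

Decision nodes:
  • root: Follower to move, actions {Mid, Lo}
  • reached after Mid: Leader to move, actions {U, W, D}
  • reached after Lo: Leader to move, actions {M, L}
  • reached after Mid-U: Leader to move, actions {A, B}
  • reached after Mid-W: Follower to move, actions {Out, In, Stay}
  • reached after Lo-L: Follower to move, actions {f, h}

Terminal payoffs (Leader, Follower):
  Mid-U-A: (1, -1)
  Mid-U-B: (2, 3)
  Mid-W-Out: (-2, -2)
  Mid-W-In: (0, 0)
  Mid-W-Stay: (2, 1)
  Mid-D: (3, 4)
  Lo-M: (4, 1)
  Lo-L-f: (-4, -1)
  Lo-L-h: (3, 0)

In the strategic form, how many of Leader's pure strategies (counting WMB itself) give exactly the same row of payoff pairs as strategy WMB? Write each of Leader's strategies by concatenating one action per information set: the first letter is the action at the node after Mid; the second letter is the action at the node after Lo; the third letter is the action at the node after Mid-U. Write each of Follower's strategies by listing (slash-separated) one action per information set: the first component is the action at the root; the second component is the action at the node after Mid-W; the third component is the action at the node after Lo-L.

2

Row for WMB (columns Mid/Out/f, Mid/Out/h, Mid/In/f, Mid/In/h, Mid/Stay/f, Mid/Stay/h, Lo/Out/f, Lo/Out/h, Lo/In/f, Lo/In/h, Lo/Stay/f, Lo/Stay/h): (-2,-2) (-2,-2) (0,0) (0,0) (2,1) (2,1) (4,1) (4,1) (4,1) (4,1) (4,1) (4,1).
Under WMB, Leader's choice at the node after Mid-U can never be reached regardless of what Follower does, so varying those choices leaves every outcome unchanged.
Holding the reachable choices fixed and varying the unreachable one freely already gives 2 equivalent strategies.
No other strategy reproduces this row, so those 2 are the full class: WMA, WMB.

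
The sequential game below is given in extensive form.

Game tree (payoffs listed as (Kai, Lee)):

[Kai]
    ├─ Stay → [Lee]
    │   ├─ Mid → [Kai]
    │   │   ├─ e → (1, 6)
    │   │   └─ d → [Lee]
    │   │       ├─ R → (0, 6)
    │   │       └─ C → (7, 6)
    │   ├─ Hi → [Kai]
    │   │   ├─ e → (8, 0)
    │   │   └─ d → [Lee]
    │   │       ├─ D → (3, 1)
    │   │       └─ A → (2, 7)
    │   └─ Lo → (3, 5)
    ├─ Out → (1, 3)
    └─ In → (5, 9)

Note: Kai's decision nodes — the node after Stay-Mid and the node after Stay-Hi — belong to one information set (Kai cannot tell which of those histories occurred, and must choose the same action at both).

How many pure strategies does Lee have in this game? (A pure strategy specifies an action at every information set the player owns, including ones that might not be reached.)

Lee owns the node after Stay with actions {Mid, Hi, Lo} — three choices.
Lee owns the node after Stay-Mid-d with actions {R, C} — two choices.
Lee owns the node after Stay-Hi-d with actions {D, A} — two choices.
A pure strategy fixes one action at each information set independently, so the count is the product 3 × 2 × 2 = 12.

12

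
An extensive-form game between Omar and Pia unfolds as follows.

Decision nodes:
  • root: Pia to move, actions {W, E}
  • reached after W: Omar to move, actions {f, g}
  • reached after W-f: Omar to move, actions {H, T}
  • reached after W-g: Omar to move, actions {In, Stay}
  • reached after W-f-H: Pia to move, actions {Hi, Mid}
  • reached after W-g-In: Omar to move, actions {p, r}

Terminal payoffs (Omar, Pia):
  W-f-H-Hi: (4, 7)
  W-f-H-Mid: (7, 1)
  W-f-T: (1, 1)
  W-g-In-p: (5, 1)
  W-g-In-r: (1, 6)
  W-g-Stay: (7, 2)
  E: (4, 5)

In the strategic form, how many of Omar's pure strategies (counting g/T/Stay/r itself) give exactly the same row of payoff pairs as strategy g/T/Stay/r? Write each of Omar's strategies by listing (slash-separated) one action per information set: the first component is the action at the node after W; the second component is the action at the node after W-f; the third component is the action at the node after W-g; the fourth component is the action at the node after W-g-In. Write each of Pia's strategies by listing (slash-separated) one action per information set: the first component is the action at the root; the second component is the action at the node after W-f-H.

Row for g/T/Stay/r (columns W/Hi, W/Mid, E/Hi, E/Mid): (7,2) (7,2) (4,5) (4,5).
Under g/T/Stay/r, Omar's choice at the node after W-f and at the node after W-g-In can never be reached regardless of what Pia does, so varying those choices leaves every outcome unchanged.
Holding the reachable choices fixed and varying the unreachable ones freely already gives 2 × 2 = 4 equivalent strategies.
No other strategy reproduces this row, so those 4 are the full class: g/H/Stay/p, g/H/Stay/r, g/T/Stay/p, g/T/Stay/r.

4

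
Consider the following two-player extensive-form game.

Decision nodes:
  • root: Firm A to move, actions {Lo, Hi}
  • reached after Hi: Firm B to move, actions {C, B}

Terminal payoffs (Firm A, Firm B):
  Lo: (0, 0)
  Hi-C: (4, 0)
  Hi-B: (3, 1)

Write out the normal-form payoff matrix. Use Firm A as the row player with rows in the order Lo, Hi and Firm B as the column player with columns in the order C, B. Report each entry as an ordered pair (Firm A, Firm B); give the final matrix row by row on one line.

            C        B
  Lo    (0,0)    (0,0)
  Hi    (4,0)    (3,1)

Lo: (0,0) (0,0) | Hi: (4,0) (3,1)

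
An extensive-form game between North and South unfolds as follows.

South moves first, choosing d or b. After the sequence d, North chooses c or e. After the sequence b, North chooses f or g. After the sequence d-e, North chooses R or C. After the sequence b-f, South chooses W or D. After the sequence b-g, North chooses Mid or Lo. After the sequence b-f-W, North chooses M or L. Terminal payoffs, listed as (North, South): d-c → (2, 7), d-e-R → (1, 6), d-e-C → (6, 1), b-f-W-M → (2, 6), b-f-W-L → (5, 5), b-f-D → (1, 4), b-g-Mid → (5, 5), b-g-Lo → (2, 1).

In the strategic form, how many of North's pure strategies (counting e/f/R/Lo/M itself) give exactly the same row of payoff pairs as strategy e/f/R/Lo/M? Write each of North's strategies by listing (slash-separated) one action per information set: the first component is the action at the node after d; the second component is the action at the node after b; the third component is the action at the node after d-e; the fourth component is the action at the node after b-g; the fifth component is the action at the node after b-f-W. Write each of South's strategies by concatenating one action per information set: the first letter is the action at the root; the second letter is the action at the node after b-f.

Row for e/f/R/Lo/M (columns dW, dD, bW, bD): (1,6) (1,6) (2,6) (1,4).
Under e/f/R/Lo/M, North's choice at the node after b-g can never be reached regardless of what South does, so varying those choices leaves every outcome unchanged.
Holding the reachable choices fixed and varying the unreachable one freely already gives 2 equivalent strategies.
No other strategy reproduces this row, so those 2 are the full class: e/f/R/Mid/M, e/f/R/Lo/M.

2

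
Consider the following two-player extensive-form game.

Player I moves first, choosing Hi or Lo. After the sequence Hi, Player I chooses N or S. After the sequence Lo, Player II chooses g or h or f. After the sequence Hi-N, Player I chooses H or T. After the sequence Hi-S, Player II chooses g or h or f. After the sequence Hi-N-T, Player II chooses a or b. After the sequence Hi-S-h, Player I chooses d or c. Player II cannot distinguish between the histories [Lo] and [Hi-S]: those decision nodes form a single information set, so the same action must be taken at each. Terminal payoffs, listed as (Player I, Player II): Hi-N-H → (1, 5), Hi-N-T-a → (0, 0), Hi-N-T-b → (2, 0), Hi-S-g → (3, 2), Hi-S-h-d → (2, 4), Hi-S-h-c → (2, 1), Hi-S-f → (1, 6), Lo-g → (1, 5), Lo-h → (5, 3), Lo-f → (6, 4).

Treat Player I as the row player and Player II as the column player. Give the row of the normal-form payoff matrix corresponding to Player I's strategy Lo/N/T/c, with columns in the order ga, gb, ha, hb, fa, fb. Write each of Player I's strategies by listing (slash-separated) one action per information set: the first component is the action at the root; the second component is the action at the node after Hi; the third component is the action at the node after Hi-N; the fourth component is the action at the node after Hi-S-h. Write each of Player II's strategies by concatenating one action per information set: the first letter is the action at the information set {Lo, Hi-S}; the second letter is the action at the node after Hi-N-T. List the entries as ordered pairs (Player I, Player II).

(1,5) (1,5) (5,3) (5,3) (6,4) (6,4)

vs ga: Player I plays Lo → Player II plays g at [Lo] → (1, 5)
vs gb: Player I plays Lo → Player II plays g at [Lo] → (1, 5)
vs ha: Player I plays Lo → Player II plays h at [Lo] → (5, 3)
vs hb: Player I plays Lo → Player II plays h at [Lo] → (5, 3)
vs fa: Player I plays Lo → Player II plays f at [Lo] → (6, 4)
vs fb: Player I plays Lo → Player II plays f at [Lo] → (6, 4)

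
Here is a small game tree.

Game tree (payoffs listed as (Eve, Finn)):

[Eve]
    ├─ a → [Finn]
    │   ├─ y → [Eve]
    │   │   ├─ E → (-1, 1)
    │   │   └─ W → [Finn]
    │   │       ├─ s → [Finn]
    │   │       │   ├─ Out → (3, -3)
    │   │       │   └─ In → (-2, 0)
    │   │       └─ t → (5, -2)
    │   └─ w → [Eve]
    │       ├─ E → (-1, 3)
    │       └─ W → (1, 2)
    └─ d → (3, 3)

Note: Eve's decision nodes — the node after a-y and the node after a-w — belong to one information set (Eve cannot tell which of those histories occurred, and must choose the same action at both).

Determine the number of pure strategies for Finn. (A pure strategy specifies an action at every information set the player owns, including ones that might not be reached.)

8

Finn owns the node after a with actions {y, w} — two choices.
Finn owns the node after a-y-W with actions {s, t} — two choices.
Finn owns the node after a-y-W-s with actions {Out, In} — two choices.
A pure strategy fixes one action at each information set independently, so the count is the product 2 × 2 × 2 = 8.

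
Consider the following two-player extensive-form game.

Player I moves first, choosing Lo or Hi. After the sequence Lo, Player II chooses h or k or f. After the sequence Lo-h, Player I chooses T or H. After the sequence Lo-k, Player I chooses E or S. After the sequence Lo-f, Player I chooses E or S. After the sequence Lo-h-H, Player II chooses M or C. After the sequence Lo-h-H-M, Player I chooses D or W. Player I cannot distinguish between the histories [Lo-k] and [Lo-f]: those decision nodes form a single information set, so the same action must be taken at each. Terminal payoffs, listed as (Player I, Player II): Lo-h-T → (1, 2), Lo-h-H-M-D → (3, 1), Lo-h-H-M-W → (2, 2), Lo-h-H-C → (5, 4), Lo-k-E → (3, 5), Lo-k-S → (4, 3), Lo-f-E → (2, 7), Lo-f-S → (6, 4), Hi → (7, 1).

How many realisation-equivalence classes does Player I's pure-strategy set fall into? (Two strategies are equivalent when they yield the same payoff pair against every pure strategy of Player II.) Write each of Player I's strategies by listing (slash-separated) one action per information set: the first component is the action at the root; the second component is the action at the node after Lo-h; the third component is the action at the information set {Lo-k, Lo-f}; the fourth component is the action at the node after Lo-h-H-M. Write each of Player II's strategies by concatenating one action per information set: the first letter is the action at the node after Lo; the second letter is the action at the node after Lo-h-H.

Player I has 16 pure strategies: Lo/T/E/D, Lo/T/E/W, Lo/T/S/D, Lo/T/S/W, Lo/H/E/D, Lo/H/E/W, Lo/H/S/D, Lo/H/S/W, Hi/T/E/D, Hi/T/E/W, Hi/T/S/D, Hi/T/S/W, Hi/H/E/D, Hi/H/E/W, Hi/H/S/D, Hi/H/S/W. Columns: hM, hC, kM, kC, fM, fC.
{Lo/T/E/D, Lo/T/E/W} → row (1,2) (1,2) (3,5) (3,5) (2,7) (2,7)
{Lo/T/S/D, Lo/T/S/W} → row (1,2) (1,2) (4,3) (4,3) (6,4) (6,4)
{Lo/H/E/D} → row (3,1) (5,4) (3,5) (3,5) (2,7) (2,7)
{Lo/H/E/W} → row (2,2) (5,4) (3,5) (3,5) (2,7) (2,7)
{Lo/H/S/D} → row (3,1) (5,4) (4,3) (4,3) (6,4) (6,4)
{Lo/H/S/W} → row (2,2) (5,4) (4,3) (4,3) (6,4) (6,4)
{Hi/T/E/D, Hi/T/E/W, Hi/T/S/D, Hi/T/S/W, Hi/H/E/D, Hi/H/E/W, Hi/H/S/D, Hi/H/S/W} → row (7,1) (7,1) (7,1) (7,1) (7,1) (7,1)
That's 7 distinct rows out of 16 strategies.

7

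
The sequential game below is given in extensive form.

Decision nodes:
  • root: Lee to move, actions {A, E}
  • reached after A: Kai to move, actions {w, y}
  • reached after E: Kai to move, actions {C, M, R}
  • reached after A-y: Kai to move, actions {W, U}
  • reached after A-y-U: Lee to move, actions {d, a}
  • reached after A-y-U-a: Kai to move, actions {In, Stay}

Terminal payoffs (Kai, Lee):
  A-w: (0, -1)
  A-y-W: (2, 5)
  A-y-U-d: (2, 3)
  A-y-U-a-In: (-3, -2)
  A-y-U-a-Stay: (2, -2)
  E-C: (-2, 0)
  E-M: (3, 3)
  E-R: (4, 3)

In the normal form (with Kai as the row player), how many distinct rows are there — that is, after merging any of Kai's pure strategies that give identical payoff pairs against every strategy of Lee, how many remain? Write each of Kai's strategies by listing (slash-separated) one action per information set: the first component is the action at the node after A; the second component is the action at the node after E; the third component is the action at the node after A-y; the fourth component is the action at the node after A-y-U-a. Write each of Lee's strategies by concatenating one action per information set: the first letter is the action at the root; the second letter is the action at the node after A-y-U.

Kai has 24 pure strategies: w/C/W/In, w/C/W/Stay, w/C/U/In, w/C/U/Stay, w/M/W/In, w/M/W/Stay, w/M/U/In, w/M/U/Stay, w/R/W/In, w/R/W/Stay, w/R/U/In, w/R/U/Stay, y/C/W/In, y/C/W/Stay, y/C/U/In, y/C/U/Stay, y/M/W/In, y/M/W/Stay, y/M/U/In, y/M/U/Stay, y/R/W/In, y/R/W/Stay, y/R/U/In, y/R/U/Stay. Columns: Ad, Aa, Ed, Ea.
{w/C/W/In, w/C/W/Stay, w/C/U/In, w/C/U/Stay} → row (0,-1) (0,-1) (-2,0) (-2,0)
{w/M/W/In, w/M/W/Stay, w/M/U/In, w/M/U/Stay} → row (0,-1) (0,-1) (3,3) (3,3)
{w/R/W/In, w/R/W/Stay, w/R/U/In, w/R/U/Stay} → row (0,-1) (0,-1) (4,3) (4,3)
{y/C/W/In, y/C/W/Stay} → row (2,5) (2,5) (-2,0) (-2,0)
{y/C/U/In} → row (2,3) (-3,-2) (-2,0) (-2,0)
{y/C/U/Stay} → row (2,3) (2,-2) (-2,0) (-2,0)
{y/M/W/In, y/M/W/Stay} → row (2,5) (2,5) (3,3) (3,3)
{y/M/U/In} → row (2,3) (-3,-2) (3,3) (3,3)
{y/M/U/Stay} → row (2,3) (2,-2) (3,3) (3,3)
{y/R/W/In, y/R/W/Stay} → row (2,5) (2,5) (4,3) (4,3)
{y/R/U/In} → row (2,3) (-3,-2) (4,3) (4,3)
{y/R/U/Stay} → row (2,3) (2,-2) (4,3) (4,3)
That's 12 distinct rows out of 24 strategies.

12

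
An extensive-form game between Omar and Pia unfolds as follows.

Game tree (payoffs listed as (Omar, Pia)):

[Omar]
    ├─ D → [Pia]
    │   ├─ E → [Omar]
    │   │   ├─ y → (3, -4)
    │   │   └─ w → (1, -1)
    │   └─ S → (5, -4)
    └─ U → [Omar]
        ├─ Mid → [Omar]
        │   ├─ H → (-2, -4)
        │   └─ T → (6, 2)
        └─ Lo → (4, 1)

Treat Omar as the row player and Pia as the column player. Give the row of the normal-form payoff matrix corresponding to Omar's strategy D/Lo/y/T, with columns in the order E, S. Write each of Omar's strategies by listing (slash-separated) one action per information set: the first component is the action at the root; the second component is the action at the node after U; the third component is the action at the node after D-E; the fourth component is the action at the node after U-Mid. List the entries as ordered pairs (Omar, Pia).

vs E: Omar plays D → Pia plays E at [D] → Omar plays y at [D-E] → (3, -4)
vs S: Omar plays D → Pia plays S at [D] → (5, -4)

(3,-4) (5,-4)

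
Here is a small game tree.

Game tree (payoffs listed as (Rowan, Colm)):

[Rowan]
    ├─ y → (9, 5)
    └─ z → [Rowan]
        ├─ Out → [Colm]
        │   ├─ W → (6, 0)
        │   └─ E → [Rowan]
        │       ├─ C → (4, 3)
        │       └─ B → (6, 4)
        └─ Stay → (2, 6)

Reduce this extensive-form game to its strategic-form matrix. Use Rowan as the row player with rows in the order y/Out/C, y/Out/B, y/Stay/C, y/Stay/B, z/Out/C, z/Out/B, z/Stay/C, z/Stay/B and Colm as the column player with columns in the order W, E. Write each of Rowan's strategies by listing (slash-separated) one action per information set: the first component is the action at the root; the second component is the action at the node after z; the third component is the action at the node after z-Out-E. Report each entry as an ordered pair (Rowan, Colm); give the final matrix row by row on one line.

Row y/Out/C: W→(9,5), E→(9,5)
Row y/Out/B: W→(9,5), E→(9,5)
Row y/Stay/C: W→(9,5), E→(9,5)
Row y/Stay/B: W→(9,5), E→(9,5)
Row z/Out/C: W→(6,0), E→(4,3)
Row z/Out/B: W→(6,0), E→(6,4)
Row z/Stay/C: W→(2,6), E→(2,6)
Row z/Stay/B: W→(2,6), E→(2,6)

y/Out/C: (9,5) (9,5) | y/Out/B: (9,5) (9,5) | y/Stay/C: (9,5) (9,5) | y/Stay/B: (9,5) (9,5) | z/Out/C: (6,0) (4,3) | z/Out/B: (6,0) (6,4) | z/Stay/C: (2,6) (2,6) | z/Stay/B: (2,6) (2,6)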